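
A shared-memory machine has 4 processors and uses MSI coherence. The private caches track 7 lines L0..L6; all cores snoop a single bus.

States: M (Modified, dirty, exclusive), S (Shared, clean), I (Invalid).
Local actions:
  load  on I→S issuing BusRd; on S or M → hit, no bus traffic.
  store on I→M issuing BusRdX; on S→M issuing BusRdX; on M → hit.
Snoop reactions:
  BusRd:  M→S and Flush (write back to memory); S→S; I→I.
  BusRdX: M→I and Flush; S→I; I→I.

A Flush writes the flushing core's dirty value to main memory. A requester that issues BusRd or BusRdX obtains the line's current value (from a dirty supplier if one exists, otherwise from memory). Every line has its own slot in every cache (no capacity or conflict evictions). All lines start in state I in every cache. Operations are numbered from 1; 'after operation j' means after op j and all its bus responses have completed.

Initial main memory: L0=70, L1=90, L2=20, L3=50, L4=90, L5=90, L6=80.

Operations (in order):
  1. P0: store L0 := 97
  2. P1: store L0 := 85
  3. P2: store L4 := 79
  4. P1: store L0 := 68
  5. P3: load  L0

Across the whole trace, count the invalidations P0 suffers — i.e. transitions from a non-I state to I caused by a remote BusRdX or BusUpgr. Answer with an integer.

invalidations = 1

  op1 P0: store L0 := 97 → M/I/I/I on L0; bus BusRdX; mem=70
  op2 P1: store L0 := 85 → I/M/I/I on L0; bus BusRdX Flush; mem=97
  op3 P2: store L4 := 79 → I/I/M/I on L4; bus BusRdX; mem=90
  op4 P1: store L0 := 68 → I/M/I/I on L0; bus (none); mem=97
  op5 P3: load  L0 → I/S/I/S on L0; bus BusRd Flush; mem=68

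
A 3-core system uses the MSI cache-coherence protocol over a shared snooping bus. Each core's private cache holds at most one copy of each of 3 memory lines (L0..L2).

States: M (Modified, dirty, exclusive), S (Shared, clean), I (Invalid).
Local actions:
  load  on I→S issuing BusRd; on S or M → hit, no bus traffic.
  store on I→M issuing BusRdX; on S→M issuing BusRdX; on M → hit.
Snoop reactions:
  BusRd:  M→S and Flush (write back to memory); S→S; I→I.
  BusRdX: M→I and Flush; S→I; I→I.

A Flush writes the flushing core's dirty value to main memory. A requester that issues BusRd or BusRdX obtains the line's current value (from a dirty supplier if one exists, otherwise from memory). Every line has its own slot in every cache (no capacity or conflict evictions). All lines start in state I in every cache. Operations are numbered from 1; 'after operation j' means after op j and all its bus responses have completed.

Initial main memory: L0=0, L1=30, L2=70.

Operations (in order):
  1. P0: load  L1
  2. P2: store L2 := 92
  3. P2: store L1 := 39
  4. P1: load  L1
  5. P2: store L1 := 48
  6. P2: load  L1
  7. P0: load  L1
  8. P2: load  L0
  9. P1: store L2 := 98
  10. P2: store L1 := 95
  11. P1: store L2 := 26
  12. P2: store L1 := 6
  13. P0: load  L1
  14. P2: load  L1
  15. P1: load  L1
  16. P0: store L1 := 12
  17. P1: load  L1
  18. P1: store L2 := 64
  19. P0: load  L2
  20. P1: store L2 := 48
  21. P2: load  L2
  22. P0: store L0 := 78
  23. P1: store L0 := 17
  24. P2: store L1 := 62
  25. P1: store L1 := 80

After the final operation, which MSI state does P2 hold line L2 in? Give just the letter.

state = S

1. P0: load  L1  bus=[BusRd]  L1: P0=S P1=I P2=I  mem[L1]=30
2. P2: store L2 := 92  bus=[BusRdX]  L2: P0=I P1=I P2=M  mem[L2]=70
3. P2: store L1 := 39  bus=[BusRdX]  L1: P0=I P1=I P2=M  mem[L1]=30
4. P1: load  L1  bus=[BusRd,Flush]  L1: P0=I P1=S P2=S  mem[L1]=39
5. P2: store L1 := 48  bus=[BusRdX]  L1: P0=I P1=I P2=M  mem[L1]=39
6. P2: load  L1  bus=[-]  L1: P0=I P1=I P2=M  mem[L1]=39
7. P0: load  L1  bus=[BusRd,Flush]  L1: P0=S P1=I P2=S  mem[L1]=48
8. P2: load  L0  bus=[BusRd]  L0: P0=I P1=I P2=S  mem[L0]=0
9. P1: store L2 := 98  bus=[BusRdX,Flush]  L2: P0=I P1=M P2=I  mem[L2]=92
10. P2: store L1 := 95  bus=[BusRdX]  L1: P0=I P1=I P2=M  mem[L1]=48
11. P1: store L2 := 26  bus=[-]  L2: P0=I P1=M P2=I  mem[L2]=92
12. P2: store L1 := 6  bus=[-]  L1: P0=I P1=I P2=M  mem[L1]=48
13. P0: load  L1  bus=[BusRd,Flush]  L1: P0=S P1=I P2=S  mem[L1]=6
14. P2: load  L1  bus=[-]  L1: P0=S P1=I P2=S  mem[L1]=6
15. P1: load  L1  bus=[BusRd]  L1: P0=S P1=S P2=S  mem[L1]=6
16. P0: store L1 := 12  bus=[BusRdX]  L1: P0=M P1=I P2=I  mem[L1]=6
17. P1: load  L1  bus=[BusRd,Flush]  L1: P0=S P1=S P2=I  mem[L1]=12
18. P1: store L2 := 64  bus=[-]  L2: P0=I P1=M P2=I  mem[L2]=92
19. P0: load  L2  bus=[BusRd,Flush]  L2: P0=S P1=S P2=I  mem[L2]=64
20. P1: store L2 := 48  bus=[BusRdX]  L2: P0=I P1=M P2=I  mem[L2]=64
21. P2: load  L2  bus=[BusRd,Flush]  L2: P0=I P1=S P2=S  mem[L2]=48
22. P0: store L0 := 78  bus=[BusRdX]  L0: P0=M P1=I P2=I  mem[L0]=0
23. P1: store L0 := 17  bus=[BusRdX,Flush]  L0: P0=I P1=M P2=I  mem[L0]=78
24. P2: store L1 := 62  bus=[BusRdX]  L1: P0=I P1=I P2=M  mem[L1]=12
25. P1: store L1 := 80  bus=[BusRdX,Flush]  L1: P0=I P1=M P2=I  mem[L1]=62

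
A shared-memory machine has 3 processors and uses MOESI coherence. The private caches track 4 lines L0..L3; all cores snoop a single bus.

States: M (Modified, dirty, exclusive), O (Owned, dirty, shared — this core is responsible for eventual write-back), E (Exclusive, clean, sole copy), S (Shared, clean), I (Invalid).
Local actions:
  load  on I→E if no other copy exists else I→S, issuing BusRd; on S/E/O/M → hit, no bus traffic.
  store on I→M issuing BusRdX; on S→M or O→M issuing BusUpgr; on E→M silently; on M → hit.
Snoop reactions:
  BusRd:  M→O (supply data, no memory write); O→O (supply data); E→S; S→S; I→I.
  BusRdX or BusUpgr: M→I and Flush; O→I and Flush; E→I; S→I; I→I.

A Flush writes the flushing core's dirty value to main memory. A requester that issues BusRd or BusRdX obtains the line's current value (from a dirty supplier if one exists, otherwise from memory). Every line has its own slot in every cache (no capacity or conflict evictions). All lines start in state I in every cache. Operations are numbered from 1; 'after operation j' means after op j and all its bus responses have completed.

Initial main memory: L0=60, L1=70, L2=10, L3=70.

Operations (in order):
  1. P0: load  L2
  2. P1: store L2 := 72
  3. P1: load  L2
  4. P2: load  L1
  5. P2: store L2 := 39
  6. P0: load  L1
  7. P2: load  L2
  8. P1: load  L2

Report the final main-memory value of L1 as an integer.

memory[L1] = 70

[1] P0: load  L2 | P0:E(10), P1:I, P2:I | bus: BusRd
[2] P1: store L2 := 72 | P0:I, P1:M(72), P2:I | bus: BusRdX
[3] P1: load  L2 | P0:I, P1:M(72), P2:I | bus: none
[4] P2: load  L1 | P0:I, P1:I, P2:E(70) | bus: BusRd
[5] P2: store L2 := 39 | P0:I, P1:I, P2:M(39) | bus: BusRdX,Flush
[6] P0: load  L1 | P0:S(70), P1:I, P2:S(70) | bus: BusRd
[7] P2: load  L2 | P0:I, P1:I, P2:M(39) | bus: none
[8] P1: load  L2 | P0:I, P1:S(39), P2:O(39) | bus: BusRd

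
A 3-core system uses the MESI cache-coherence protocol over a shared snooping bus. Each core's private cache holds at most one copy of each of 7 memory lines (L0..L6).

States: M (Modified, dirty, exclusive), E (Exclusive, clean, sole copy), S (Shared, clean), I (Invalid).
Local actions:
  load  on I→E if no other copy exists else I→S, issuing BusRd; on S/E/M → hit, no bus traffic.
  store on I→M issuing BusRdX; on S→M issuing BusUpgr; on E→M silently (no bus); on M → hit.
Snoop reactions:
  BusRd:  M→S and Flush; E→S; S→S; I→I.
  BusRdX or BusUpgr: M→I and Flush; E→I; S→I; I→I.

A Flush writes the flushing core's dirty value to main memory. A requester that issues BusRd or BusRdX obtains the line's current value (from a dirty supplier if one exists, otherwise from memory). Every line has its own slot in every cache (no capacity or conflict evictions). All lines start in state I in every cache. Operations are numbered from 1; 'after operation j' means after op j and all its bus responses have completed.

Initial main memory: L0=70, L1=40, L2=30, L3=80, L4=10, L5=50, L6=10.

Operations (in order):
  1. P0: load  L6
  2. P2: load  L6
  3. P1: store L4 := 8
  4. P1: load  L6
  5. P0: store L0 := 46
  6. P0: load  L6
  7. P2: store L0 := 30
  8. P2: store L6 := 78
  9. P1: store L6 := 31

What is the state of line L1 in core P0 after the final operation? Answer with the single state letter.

state = I

[1] P0: load  L6 | P0:E(10), P1:I, P2:I | bus: BusRd
[2] P2: load  L6 | P0:S(10), P1:I, P2:S(10) | bus: BusRd
[3] P1: store L4 := 8 | P0:I, P1:M(8), P2:I | bus: BusRdX
[4] P1: load  L6 | P0:S(10), P1:S(10), P2:S(10) | bus: BusRd
[5] P0: store L0 := 46 | P0:M(46), P1:I, P2:I | bus: BusRdX
[6] P0: load  L6 | P0:S(10), P1:S(10), P2:S(10) | bus: none
[7] P2: store L0 := 30 | P0:I, P1:I, P2:M(30) | bus: BusRdX,Flush
[8] P2: store L6 := 78 | P0:I, P1:I, P2:M(78) | bus: BusUpgr
[9] P1: store L6 := 31 | P0:I, P1:M(31), P2:I | bus: BusRdX,Flush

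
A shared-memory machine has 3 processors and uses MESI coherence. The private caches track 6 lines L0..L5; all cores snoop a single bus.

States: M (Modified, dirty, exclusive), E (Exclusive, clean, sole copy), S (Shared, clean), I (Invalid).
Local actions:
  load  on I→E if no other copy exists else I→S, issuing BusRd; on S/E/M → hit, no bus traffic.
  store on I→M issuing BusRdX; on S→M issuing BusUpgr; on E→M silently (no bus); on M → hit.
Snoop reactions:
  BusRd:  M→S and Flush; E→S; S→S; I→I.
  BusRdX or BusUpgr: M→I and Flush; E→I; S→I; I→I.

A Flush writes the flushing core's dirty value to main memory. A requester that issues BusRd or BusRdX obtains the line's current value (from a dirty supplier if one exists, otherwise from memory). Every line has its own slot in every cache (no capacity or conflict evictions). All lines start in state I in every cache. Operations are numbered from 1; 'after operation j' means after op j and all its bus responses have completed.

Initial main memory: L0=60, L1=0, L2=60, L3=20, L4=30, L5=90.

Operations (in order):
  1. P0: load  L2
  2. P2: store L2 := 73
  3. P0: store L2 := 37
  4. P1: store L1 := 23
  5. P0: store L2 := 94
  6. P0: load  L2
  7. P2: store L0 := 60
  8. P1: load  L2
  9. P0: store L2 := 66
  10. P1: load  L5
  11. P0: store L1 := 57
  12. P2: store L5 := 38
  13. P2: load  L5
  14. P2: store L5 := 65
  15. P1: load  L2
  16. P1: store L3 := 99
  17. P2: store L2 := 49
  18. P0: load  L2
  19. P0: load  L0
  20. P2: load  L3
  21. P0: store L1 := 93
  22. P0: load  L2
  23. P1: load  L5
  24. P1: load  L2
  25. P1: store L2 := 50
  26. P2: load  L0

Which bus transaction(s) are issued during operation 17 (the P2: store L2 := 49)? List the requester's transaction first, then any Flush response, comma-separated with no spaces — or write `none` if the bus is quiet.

1. P0: load  L2  bus=[BusRd]  L2: P0=E P1=I P2=I  mem[L2]=60
2. P2: store L2 := 73  bus=[BusRdX]  L2: P0=I P1=I P2=M  mem[L2]=60
3. P0: store L2 := 37  bus=[BusRdX,Flush]  L2: P0=M P1=I P2=I  mem[L2]=73
4. P1: store L1 := 23  bus=[BusRdX]  L1: P0=I P1=M P2=I  mem[L1]=0
5. P0: store L2 := 94  bus=[-]  L2: P0=M P1=I P2=I  mem[L2]=73
6. P0: load  L2  bus=[-]  L2: P0=M P1=I P2=I  mem[L2]=73
7. P2: store L0 := 60  bus=[BusRdX]  L0: P0=I P1=I P2=M  mem[L0]=60
8. P1: load  L2  bus=[BusRd,Flush]  L2: P0=S P1=S P2=I  mem[L2]=94
9. P0: store L2 := 66  bus=[BusUpgr]  L2: P0=M P1=I P2=I  mem[L2]=94
10. P1: load  L5  bus=[BusRd]  L5: P0=I P1=E P2=I  mem[L5]=90
11. P0: store L1 := 57  bus=[BusRdX,Flush]  L1: P0=M P1=I P2=I  mem[L1]=23
12. P2: store L5 := 38  bus=[BusRdX]  L5: P0=I P1=I P2=M  mem[L5]=90
13. P2: load  L5  bus=[-]  L5: P0=I P1=I P2=M  mem[L5]=90
14. P2: store L5 := 65  bus=[-]  L5: P0=I P1=I P2=M  mem[L5]=90
15. P1: load  L2  bus=[BusRd,Flush]  L2: P0=S P1=S P2=I  mem[L2]=66
16. P1: store L3 := 99  bus=[BusRdX]  L3: P0=I P1=M P2=I  mem[L3]=20
17. P2: store L2 := 49  bus=[BusRdX]  L2: P0=I P1=I P2=M  mem[L2]=66
18. P0: load  L2  bus=[BusRd,Flush]  L2: P0=S P1=I P2=S  mem[L2]=49
19. P0: load  L0  bus=[BusRd,Flush]  L0: P0=S P1=I P2=S  mem[L0]=60
20. P2: load  L3  bus=[BusRd,Flush]  L3: P0=I P1=S P2=S  mem[L3]=99
21. P0: store L1 := 93  bus=[-]  L1: P0=M P1=I P2=I  mem[L1]=23
22. P0: load  L2  bus=[-]  L2: P0=S P1=I P2=S  mem[L2]=49
23. P1: load  L5  bus=[BusRd,Flush]  L5: P0=I P1=S P2=S  mem[L5]=65
24. P1: load  L2  bus=[BusRd]  L2: P0=S P1=S P2=S  mem[L2]=49
25. P1: store L2 := 50  bus=[BusUpgr]  L2: P0=I P1=M P2=I  mem[L2]=49
26. P2: load  L0  bus=[-]  L0: P0=S P1=I P2=S  mem[L0]=60

bus = BusRdX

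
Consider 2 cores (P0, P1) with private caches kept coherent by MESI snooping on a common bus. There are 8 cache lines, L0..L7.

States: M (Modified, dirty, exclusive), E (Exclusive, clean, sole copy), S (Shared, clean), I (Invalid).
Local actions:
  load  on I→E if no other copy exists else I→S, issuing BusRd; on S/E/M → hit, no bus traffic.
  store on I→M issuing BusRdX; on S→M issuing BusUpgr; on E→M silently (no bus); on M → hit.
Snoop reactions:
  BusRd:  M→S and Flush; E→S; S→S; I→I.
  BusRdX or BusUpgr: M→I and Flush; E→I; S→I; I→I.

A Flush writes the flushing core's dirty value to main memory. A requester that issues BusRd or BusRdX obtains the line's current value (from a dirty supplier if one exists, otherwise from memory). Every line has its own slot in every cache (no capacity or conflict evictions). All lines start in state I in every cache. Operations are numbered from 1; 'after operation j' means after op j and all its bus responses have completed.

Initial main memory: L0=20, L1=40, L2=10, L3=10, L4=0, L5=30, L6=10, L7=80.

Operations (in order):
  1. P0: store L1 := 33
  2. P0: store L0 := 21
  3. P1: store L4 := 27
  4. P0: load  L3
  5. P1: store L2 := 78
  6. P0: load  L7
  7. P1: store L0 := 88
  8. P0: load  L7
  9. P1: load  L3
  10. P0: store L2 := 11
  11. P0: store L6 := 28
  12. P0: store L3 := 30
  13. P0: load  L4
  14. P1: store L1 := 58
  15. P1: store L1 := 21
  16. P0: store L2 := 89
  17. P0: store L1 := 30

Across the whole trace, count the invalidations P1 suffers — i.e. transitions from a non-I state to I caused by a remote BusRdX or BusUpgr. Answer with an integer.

  op1 P0: store L1 := 33 → M/I on L1; bus BusRdX; mem=40
  op2 P0: store L0 := 21 → M/I on L0; bus BusRdX; mem=20
  op3 P1: store L4 := 27 → I/M on L4; bus BusRdX; mem=0
  op4 P0: load  L3 → E/I on L3; bus BusRd; mem=10
  op5 P1: store L2 := 78 → I/M on L2; bus BusRdX; mem=10
  op6 P0: load  L7 → E/I on L7; bus BusRd; mem=80
  op7 P1: store L0 := 88 → I/M on L0; bus BusRdX Flush; mem=21
  op8 P0: load  L7 → E/I on L7; bus (none); mem=80
  op9 P1: load  L3 → S/S on L3; bus BusRd; mem=10
  op10 P0: store L2 := 11 → M/I on L2; bus BusRdX Flush; mem=78
  op11 P0: store L6 := 28 → M/I on L6; bus BusRdX; mem=10
  op12 P0: store L3 := 30 → M/I on L3; bus BusUpgr; mem=10
  op13 P0: load  L4 → S/S on L4; bus BusRd Flush; mem=27
  op14 P1: store L1 := 58 → I/M on L1; bus BusRdX Flush; mem=33
  op15 P1: store L1 := 21 → I/M on L1; bus (none); mem=33
  op16 P0: store L2 := 89 → M/I on L2; bus (none); mem=78
  op17 P0: store L1 := 30 → M/I on L1; bus BusRdX Flush; mem=21

invalidations = 3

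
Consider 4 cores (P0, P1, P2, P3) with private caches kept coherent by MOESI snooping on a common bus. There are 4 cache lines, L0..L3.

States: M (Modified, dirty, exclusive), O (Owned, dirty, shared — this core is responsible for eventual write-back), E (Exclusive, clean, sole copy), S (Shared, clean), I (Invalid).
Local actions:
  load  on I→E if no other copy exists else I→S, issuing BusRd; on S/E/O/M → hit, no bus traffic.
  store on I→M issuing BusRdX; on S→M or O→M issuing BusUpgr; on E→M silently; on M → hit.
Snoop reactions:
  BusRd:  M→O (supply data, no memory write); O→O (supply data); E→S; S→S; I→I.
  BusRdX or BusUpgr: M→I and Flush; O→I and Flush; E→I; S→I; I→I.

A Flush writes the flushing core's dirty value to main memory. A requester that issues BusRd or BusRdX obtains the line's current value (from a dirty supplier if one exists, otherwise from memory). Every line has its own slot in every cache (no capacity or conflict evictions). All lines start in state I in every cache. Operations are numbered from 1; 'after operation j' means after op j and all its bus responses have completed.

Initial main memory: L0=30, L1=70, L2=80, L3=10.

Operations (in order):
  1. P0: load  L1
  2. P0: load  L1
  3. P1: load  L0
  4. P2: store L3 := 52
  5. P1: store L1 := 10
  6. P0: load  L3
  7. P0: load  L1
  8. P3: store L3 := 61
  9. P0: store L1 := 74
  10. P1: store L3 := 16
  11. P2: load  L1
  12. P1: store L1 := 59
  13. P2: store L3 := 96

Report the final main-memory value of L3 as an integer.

memory[L3] = 16

1. P0: load  L1  bus=[BusRd]  L1: P0=E P1=I P2=I P3=I  mem[L1]=70
2. P0: load  L1  bus=[-]  L1: P0=E P1=I P2=I P3=I  mem[L1]=70
3. P1: load  L0  bus=[BusRd]  L0: P0=I P1=E P2=I P3=I  mem[L0]=30
4. P2: store L3 := 52  bus=[BusRdX]  L3: P0=I P1=I P2=M P3=I  mem[L3]=10
5. P1: store L1 := 10  bus=[BusRdX]  L1: P0=I P1=M P2=I P3=I  mem[L1]=70
6. P0: load  L3  bus=[BusRd]  L3: P0=S P1=I P2=O P3=I  mem[L3]=10
7. P0: load  L1  bus=[BusRd]  L1: P0=S P1=O P2=I P3=I  mem[L1]=70
8. P3: store L3 := 61  bus=[BusRdX,Flush]  L3: P0=I P1=I P2=I P3=M  mem[L3]=52
9. P0: store L1 := 74  bus=[BusUpgr,Flush]  L1: P0=M P1=I P2=I P3=I  mem[L1]=10
10. P1: store L3 := 16  bus=[BusRdX,Flush]  L3: P0=I P1=M P2=I P3=I  mem[L3]=61
11. P2: load  L1  bus=[BusRd]  L1: P0=O P1=I P2=S P3=I  mem[L1]=10
12. P1: store L1 := 59  bus=[BusRdX,Flush]  L1: P0=I P1=M P2=I P3=I  mem[L1]=74
13. P2: store L3 := 96  bus=[BusRdX,Flush]  L3: P0=I P1=I P2=M P3=I  mem[L3]=16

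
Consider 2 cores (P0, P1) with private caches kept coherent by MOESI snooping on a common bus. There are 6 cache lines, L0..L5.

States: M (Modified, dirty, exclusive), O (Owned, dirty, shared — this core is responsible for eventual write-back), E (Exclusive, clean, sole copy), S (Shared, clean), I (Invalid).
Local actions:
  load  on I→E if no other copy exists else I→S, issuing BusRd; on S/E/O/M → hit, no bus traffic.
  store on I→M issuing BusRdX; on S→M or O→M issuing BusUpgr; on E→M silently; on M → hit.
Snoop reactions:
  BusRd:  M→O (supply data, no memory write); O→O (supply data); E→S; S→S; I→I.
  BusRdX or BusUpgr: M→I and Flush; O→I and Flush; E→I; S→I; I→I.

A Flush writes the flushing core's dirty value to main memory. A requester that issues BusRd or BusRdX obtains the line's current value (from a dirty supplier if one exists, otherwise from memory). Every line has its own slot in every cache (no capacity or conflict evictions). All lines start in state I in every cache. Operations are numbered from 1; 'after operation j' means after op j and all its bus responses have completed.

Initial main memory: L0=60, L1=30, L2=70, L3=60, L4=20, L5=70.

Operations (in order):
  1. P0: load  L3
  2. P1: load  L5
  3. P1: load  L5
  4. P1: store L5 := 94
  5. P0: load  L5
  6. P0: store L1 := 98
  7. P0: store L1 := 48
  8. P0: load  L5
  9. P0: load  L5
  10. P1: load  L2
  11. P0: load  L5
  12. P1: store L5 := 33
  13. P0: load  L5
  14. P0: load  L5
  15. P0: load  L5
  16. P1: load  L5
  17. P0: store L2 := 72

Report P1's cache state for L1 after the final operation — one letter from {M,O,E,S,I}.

[1] P0: load  L3 | P0:E(60), P1:I | bus: BusRd
[2] P1: load  L5 | P0:I, P1:E(70) | bus: BusRd
[3] P1: load  L5 | P0:I, P1:E(70) | bus: none
[4] P1: store L5 := 94 | P0:I, P1:M(94) | bus: none
[5] P0: load  L5 | P0:S(94), P1:O(94) | bus: BusRd
[6] P0: store L1 := 98 | P0:M(98), P1:I | bus: BusRdX
[7] P0: store L1 := 48 | P0:M(48), P1:I | bus: none
[8] P0: load  L5 | P0:S(94), P1:O(94) | bus: none
[9] P0: load  L5 | P0:S(94), P1:O(94) | bus: none
[10] P1: load  L2 | P0:I, P1:E(70) | bus: BusRd
[11] P0: load  L5 | P0:S(94), P1:O(94) | bus: none
[12] P1: store L5 := 33 | P0:I, P1:M(33) | bus: BusUpgr
[13] P0: load  L5 | P0:S(33), P1:O(33) | bus: BusRd
[14] P0: load  L5 | P0:S(33), P1:O(33) | bus: none
[15] P0: load  L5 | P0:S(33), P1:O(33) | bus: none
[16] P1: load  L5 | P0:S(33), P1:O(33) | bus: none
[17] P0: store L2 := 72 | P0:M(72), P1:I | bus: BusRdX

state = I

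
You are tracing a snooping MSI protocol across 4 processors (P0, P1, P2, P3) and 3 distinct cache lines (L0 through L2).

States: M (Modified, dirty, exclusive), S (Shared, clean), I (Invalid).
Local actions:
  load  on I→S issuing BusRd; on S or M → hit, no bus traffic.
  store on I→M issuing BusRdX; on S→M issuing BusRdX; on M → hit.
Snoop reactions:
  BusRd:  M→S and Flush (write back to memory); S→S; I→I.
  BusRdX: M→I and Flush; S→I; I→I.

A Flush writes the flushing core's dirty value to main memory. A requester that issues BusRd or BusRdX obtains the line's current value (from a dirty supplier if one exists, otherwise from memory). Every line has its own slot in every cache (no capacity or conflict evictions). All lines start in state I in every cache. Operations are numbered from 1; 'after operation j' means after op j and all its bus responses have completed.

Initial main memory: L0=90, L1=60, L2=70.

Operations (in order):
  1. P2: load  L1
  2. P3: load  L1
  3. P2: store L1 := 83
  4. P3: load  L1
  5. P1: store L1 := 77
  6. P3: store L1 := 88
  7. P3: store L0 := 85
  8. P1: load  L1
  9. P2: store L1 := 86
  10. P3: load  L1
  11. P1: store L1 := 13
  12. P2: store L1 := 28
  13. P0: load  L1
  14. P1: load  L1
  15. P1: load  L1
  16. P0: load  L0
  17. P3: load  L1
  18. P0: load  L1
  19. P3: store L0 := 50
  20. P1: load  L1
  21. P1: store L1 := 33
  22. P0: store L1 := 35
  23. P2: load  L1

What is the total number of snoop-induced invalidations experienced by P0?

invalidations = 2

[1] P2: load  L1 | P0:I, P1:I, P2:S(60), P3:I | bus: BusRd
[2] P3: load  L1 | P0:I, P1:I, P2:S(60), P3:S(60) | bus: BusRd
[3] P2: store L1 := 83 | P0:I, P1:I, P2:M(83), P3:I | bus: BusRdX
[4] P3: load  L1 | P0:I, P1:I, P2:S(83), P3:S(83) | bus: BusRd,Flush
[5] P1: store L1 := 77 | P0:I, P1:M(77), P2:I, P3:I | bus: BusRdX
[6] P3: store L1 := 88 | P0:I, P1:I, P2:I, P3:M(88) | bus: BusRdX,Flush
[7] P3: store L0 := 85 | P0:I, P1:I, P2:I, P3:M(85) | bus: BusRdX
[8] P1: load  L1 | P0:I, P1:S(88), P2:I, P3:S(88) | bus: BusRd,Flush
[9] P2: store L1 := 86 | P0:I, P1:I, P2:M(86), P3:I | bus: BusRdX
[10] P3: load  L1 | P0:I, P1:I, P2:S(86), P3:S(86) | bus: BusRd,Flush
[11] P1: store L1 := 13 | P0:I, P1:M(13), P2:I, P3:I | bus: BusRdX
[12] P2: store L1 := 28 | P0:I, P1:I, P2:M(28), P3:I | bus: BusRdX,Flush
[13] P0: load  L1 | P0:S(28), P1:I, P2:S(28), P3:I | bus: BusRd,Flush
[14] P1: load  L1 | P0:S(28), P1:S(28), P2:S(28), P3:I | bus: BusRd
[15] P1: load  L1 | P0:S(28), P1:S(28), P2:S(28), P3:I | bus: none
[16] P0: load  L0 | P0:S(85), P1:I, P2:I, P3:S(85) | bus: BusRd,Flush
[17] P3: load  L1 | P0:S(28), P1:S(28), P2:S(28), P3:S(28) | bus: BusRd
[18] P0: load  L1 | P0:S(28), P1:S(28), P2:S(28), P3:S(28) | bus: none
[19] P3: store L0 := 50 | P0:I, P1:I, P2:I, P3:M(50) | bus: BusRdX
[20] P1: load  L1 | P0:S(28), P1:S(28), P2:S(28), P3:S(28) | bus: none
[21] P1: store L1 := 33 | P0:I, P1:M(33), P2:I, P3:I | bus: BusRdX
[22] P0: store L1 := 35 | P0:M(35), P1:I, P2:I, P3:I | bus: BusRdX,Flush
[23] P2: load  L1 | P0:S(35), P1:I, P2:S(35), P3:I | bus: BusRd,Flush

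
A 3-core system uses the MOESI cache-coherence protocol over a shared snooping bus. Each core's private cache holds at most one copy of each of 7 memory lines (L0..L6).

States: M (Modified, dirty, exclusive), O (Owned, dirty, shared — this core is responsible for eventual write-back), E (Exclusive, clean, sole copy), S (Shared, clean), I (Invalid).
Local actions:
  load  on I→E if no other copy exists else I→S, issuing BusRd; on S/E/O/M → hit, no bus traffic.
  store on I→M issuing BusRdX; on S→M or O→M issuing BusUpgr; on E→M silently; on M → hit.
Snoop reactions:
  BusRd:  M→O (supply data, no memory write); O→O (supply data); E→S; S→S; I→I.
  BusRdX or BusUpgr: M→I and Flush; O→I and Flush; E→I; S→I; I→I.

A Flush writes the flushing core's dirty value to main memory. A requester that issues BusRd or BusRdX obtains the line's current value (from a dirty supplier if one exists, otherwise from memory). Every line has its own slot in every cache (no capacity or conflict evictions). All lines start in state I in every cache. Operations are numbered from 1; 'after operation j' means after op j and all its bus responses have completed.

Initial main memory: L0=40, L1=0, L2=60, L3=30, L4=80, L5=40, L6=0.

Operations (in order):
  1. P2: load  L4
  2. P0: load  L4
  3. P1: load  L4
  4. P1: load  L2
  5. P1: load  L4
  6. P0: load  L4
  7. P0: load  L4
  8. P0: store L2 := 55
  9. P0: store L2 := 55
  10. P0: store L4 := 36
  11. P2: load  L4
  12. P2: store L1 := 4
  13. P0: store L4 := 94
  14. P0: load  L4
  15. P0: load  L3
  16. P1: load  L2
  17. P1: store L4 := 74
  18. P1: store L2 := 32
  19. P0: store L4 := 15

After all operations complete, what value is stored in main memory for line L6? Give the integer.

[1] P2: load  L4 | P0:I, P1:I, P2:E(80) | bus: BusRd
[2] P0: load  L4 | P0:S(80), P1:I, P2:S(80) | bus: BusRd
[3] P1: load  L4 | P0:S(80), P1:S(80), P2:S(80) | bus: BusRd
[4] P1: load  L2 | P0:I, P1:E(60), P2:I | bus: BusRd
[5] P1: load  L4 | P0:S(80), P1:S(80), P2:S(80) | bus: none
[6] P0: load  L4 | P0:S(80), P1:S(80), P2:S(80) | bus: none
[7] P0: load  L4 | P0:S(80), P1:S(80), P2:S(80) | bus: none
[8] P0: store L2 := 55 | P0:M(55), P1:I, P2:I | bus: BusRdX
[9] P0: store L2 := 55 | P0:M(55), P1:I, P2:I | bus: none
[10] P0: store L4 := 36 | P0:M(36), P1:I, P2:I | bus: BusUpgr
[11] P2: load  L4 | P0:O(36), P1:I, P2:S(36) | bus: BusRd
[12] P2: store L1 := 4 | P0:I, P1:I, P2:M(4) | bus: BusRdX
[13] P0: store L4 := 94 | P0:M(94), P1:I, P2:I | bus: BusUpgr
[14] P0: load  L4 | P0:M(94), P1:I, P2:I | bus: none
[15] P0: load  L3 | P0:E(30), P1:I, P2:I | bus: BusRd
[16] P1: load  L2 | P0:O(55), P1:S(55), P2:I | bus: BusRd
[17] P1: store L4 := 74 | P0:I, P1:M(74), P2:I | bus: BusRdX,Flush
[18] P1: store L2 := 32 | P0:I, P1:M(32), P2:I | bus: BusUpgr,Flush
[19] P0: store L4 := 15 | P0:M(15), P1:I, P2:I | bus: BusRdX,Flush

memory[L6] = 0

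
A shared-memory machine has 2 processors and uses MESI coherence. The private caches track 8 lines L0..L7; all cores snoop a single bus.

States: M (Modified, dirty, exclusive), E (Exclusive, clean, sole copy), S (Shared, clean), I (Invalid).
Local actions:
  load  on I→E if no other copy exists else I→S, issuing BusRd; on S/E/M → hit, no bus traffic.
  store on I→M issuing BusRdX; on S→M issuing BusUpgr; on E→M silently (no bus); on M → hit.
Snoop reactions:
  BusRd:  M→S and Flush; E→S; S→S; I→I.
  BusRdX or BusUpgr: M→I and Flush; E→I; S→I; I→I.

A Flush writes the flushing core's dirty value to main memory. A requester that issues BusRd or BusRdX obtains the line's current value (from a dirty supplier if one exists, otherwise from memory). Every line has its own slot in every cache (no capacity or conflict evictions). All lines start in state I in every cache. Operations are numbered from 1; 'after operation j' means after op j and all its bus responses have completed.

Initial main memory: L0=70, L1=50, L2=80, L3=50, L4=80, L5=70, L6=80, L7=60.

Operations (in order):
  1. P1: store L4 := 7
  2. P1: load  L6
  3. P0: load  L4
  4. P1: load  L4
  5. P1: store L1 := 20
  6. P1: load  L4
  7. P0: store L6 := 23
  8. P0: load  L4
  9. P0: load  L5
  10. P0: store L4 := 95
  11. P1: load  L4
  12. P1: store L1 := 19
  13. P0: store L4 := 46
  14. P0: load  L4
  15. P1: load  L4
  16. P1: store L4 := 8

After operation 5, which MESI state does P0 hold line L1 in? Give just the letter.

state = I

step 1: P1: store L4 := 7  ⟶  IM  (L4)  txn=BusRdX  M[L4]=80
step 2: P1: load  L6  ⟶  IE  (L6)  txn=BusRd  M[L6]=80
step 3: P0: load  L4  ⟶  SS  (L4)  txn=BusRd+Flush  M[L4]=7
step 4: P1: load  L4  ⟶  SS  (L4)  txn=∅  M[L4]=7
step 5: P1: store L1 := 20  ⟶  IM  (L1)  txn=BusRdX  M[L1]=50
step 6: P1: load  L4  ⟶  SS  (L4)  txn=∅  M[L4]=7
step 7: P0: store L6 := 23  ⟶  MI  (L6)  txn=BusRdX  M[L6]=80
step 8: P0: load  L4  ⟶  SS  (L4)  txn=∅  M[L4]=7
step 9: P0: load  L5  ⟶  EI  (L5)  txn=BusRd  M[L5]=70
step 10: P0: store L4 := 95  ⟶  MI  (L4)  txn=BusUpgr  M[L4]=7
step 11: P1: load  L4  ⟶  SS  (L4)  txn=BusRd+Flush  M[L4]=95
step 12: P1: store L1 := 19  ⟶  IM  (L1)  txn=∅  M[L1]=50
step 13: P0: store L4 := 46  ⟶  MI  (L4)  txn=BusUpgr  M[L4]=95
step 14: P0: load  L4  ⟶  MI  (L4)  txn=∅  M[L4]=95
step 15: P1: load  L4  ⟶  SS  (L4)  txn=BusRd+Flush  M[L4]=46
step 16: P1: store L4 := 8  ⟶  IM  (L4)  txn=BusUpgr  M[L4]=46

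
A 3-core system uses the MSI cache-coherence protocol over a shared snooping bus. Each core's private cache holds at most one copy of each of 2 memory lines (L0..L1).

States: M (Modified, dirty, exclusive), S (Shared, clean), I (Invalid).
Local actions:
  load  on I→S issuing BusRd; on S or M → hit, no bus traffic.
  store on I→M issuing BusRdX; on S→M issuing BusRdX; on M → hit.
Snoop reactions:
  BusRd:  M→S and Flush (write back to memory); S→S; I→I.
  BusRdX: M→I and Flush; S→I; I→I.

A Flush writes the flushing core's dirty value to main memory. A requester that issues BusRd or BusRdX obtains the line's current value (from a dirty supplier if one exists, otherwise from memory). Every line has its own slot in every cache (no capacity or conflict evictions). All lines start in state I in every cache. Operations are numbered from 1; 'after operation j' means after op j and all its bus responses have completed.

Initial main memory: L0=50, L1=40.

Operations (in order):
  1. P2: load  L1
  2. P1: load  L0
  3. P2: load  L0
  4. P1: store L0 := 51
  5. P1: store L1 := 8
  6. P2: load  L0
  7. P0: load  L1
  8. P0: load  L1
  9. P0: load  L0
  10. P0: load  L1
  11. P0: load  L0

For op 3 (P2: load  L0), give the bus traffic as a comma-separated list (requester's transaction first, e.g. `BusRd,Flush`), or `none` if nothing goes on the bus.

[1] P2: load  L1 | P0:I, P1:I, P2:S(40) | bus: BusRd
[2] P1: load  L0 | P0:I, P1:S(50), P2:I | bus: BusRd
[3] P2: load  L0 | P0:I, P1:S(50), P2:S(50) | bus: BusRd
[4] P1: store L0 := 51 | P0:I, P1:M(51), P2:I | bus: BusRdX
[5] P1: store L1 := 8 | P0:I, P1:M(8), P2:I | bus: BusRdX
[6] P2: load  L0 | P0:I, P1:S(51), P2:S(51) | bus: BusRd,Flush
[7] P0: load  L1 | P0:S(8), P1:S(8), P2:I | bus: BusRd,Flush
[8] P0: load  L1 | P0:S(8), P1:S(8), P2:I | bus: none
[9] P0: load  L0 | P0:S(51), P1:S(51), P2:S(51) | bus: BusRd
[10] P0: load  L1 | P0:S(8), P1:S(8), P2:I | bus: none
[11] P0: load  L0 | P0:S(51), P1:S(51), P2:S(51) | bus: none

bus = BusRd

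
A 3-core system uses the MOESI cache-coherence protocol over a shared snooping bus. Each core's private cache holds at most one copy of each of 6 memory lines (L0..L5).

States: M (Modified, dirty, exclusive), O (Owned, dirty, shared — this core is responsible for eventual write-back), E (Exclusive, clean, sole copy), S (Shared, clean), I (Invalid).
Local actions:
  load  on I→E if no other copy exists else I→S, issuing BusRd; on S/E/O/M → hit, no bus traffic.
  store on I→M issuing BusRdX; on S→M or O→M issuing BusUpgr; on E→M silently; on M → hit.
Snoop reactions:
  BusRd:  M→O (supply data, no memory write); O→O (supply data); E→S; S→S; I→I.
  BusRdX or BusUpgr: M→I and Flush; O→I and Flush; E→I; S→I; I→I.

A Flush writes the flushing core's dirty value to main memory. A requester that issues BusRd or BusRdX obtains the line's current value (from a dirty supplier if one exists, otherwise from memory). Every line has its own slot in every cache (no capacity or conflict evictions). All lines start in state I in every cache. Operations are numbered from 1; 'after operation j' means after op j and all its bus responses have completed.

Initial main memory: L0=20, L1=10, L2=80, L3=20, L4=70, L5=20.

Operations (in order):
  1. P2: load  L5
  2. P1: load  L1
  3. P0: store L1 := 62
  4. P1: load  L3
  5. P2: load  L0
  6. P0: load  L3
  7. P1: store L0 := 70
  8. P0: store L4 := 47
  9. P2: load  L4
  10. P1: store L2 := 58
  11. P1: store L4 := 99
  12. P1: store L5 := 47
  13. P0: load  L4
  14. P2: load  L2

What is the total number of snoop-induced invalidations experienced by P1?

invalidations = 1

  op1 P2: load  L5 → I/I/E on L5; bus BusRd; mem=20
  op2 P1: load  L1 → I/E/I on L1; bus BusRd; mem=10
  op3 P0: store L1 := 62 → M/I/I on L1; bus BusRdX; mem=10
  op4 P1: load  L3 → I/E/I on L3; bus BusRd; mem=20
  op5 P2: load  L0 → I/I/E on L0; bus BusRd; mem=20
  op6 P0: load  L3 → S/S/I on L3; bus BusRd; mem=20
  op7 P1: store L0 := 70 → I/M/I on L0; bus BusRdX; mem=20
  op8 P0: store L4 := 47 → M/I/I on L4; bus BusRdX; mem=70
  op9 P2: load  L4 → O/I/S on L4; bus BusRd; mem=70
  op10 P1: store L2 := 58 → I/M/I on L2; bus BusRdX; mem=80
  op11 P1: store L4 := 99 → I/M/I on L4; bus BusRdX Flush; mem=47
  op12 P1: store L5 := 47 → I/M/I on L5; bus BusRdX; mem=20
  op13 P0: load  L4 → S/O/I on L4; bus BusRd; mem=47
  op14 P2: load  L2 → I/O/S on L2; bus BusRd; mem=80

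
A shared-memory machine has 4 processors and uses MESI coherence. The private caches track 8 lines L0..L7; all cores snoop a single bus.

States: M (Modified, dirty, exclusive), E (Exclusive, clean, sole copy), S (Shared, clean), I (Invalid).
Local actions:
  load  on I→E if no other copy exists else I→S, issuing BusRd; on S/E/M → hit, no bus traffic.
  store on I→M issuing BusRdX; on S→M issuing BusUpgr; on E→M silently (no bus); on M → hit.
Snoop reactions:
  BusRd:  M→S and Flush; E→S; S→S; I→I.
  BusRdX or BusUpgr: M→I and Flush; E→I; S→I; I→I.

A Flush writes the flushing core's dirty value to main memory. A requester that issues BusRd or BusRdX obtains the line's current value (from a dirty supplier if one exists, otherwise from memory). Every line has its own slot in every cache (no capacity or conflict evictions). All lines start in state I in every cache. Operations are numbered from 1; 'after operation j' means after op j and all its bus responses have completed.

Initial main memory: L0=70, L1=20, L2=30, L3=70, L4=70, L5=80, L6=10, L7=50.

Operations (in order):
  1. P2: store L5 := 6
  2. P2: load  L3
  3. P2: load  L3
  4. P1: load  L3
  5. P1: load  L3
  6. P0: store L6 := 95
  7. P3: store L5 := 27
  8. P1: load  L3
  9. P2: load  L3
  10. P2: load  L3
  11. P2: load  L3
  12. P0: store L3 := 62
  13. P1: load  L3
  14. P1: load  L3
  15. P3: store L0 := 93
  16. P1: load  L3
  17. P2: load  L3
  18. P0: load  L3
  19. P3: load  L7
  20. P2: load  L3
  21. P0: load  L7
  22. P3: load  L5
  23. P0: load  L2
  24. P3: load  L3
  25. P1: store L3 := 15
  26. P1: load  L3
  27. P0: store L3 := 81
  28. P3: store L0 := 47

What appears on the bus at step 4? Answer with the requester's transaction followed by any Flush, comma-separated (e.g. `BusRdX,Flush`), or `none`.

bus = BusRd

step 1: P2: store L5 := 6  ⟶  IIMI  (L5)  txn=BusRdX  M[L5]=80
step 2: P2: load  L3  ⟶  IIEI  (L3)  txn=BusRd  M[L3]=70
step 3: P2: load  L3  ⟶  IIEI  (L3)  txn=∅  M[L3]=70
step 4: P1: load  L3  ⟶  ISSI  (L3)  txn=BusRd  M[L3]=70
step 5: P1: load  L3  ⟶  ISSI  (L3)  txn=∅  M[L3]=70
step 6: P0: store L6 := 95  ⟶  MIII  (L6)  txn=BusRdX  M[L6]=10
step 7: P3: store L5 := 27  ⟶  IIIM  (L5)  txn=BusRdX+Flush  M[L5]=6
step 8: P1: load  L3  ⟶  ISSI  (L3)  txn=∅  M[L3]=70
step 9: P2: load  L3  ⟶  ISSI  (L3)  txn=∅  M[L3]=70
step 10: P2: load  L3  ⟶  ISSI  (L3)  txn=∅  M[L3]=70
step 11: P2: load  L3  ⟶  ISSI  (L3)  txn=∅  M[L3]=70
step 12: P0: store L3 := 62  ⟶  MIII  (L3)  txn=BusRdX  M[L3]=70
step 13: P1: load  L3  ⟶  SSII  (L3)  txn=BusRd+Flush  M[L3]=62
step 14: P1: load  L3  ⟶  SSII  (L3)  txn=∅  M[L3]=62
step 15: P3: store L0 := 93  ⟶  IIIM  (L0)  txn=BusRdX  M[L0]=70
step 16: P1: load  L3  ⟶  SSII  (L3)  txn=∅  M[L3]=62
step 17: P2: load  L3  ⟶  SSSI  (L3)  txn=BusRd  M[L3]=62
step 18: P0: load  L3  ⟶  SSSI  (L3)  txn=∅  M[L3]=62
step 19: P3: load  L7  ⟶  IIIE  (L7)  txn=BusRd  M[L7]=50
step 20: P2: load  L3  ⟶  SSSI  (L3)  txn=∅  M[L3]=62
step 21: P0: load  L7  ⟶  SIIS  (L7)  txn=BusRd  M[L7]=50
step 22: P3: load  L5  ⟶  IIIM  (L5)  txn=∅  M[L5]=6
step 23: P0: load  L2  ⟶  EIII  (L2)  txn=BusRd  M[L2]=30
step 24: P3: load  L3  ⟶  SSSS  (L3)  txn=BusRd  M[L3]=62
step 25: P1: store L3 := 15  ⟶  IMII  (L3)  txn=BusUpgr  M[L3]=62
step 26: P1: load  L3  ⟶  IMII  (L3)  txn=∅  M[L3]=62
step 27: P0: store L3 := 81  ⟶  MIII  (L3)  txn=BusRdX+Flush  M[L3]=15
step 28: P3: store L0 := 47  ⟶  IIIM  (L0)  txn=∅  M[L0]=70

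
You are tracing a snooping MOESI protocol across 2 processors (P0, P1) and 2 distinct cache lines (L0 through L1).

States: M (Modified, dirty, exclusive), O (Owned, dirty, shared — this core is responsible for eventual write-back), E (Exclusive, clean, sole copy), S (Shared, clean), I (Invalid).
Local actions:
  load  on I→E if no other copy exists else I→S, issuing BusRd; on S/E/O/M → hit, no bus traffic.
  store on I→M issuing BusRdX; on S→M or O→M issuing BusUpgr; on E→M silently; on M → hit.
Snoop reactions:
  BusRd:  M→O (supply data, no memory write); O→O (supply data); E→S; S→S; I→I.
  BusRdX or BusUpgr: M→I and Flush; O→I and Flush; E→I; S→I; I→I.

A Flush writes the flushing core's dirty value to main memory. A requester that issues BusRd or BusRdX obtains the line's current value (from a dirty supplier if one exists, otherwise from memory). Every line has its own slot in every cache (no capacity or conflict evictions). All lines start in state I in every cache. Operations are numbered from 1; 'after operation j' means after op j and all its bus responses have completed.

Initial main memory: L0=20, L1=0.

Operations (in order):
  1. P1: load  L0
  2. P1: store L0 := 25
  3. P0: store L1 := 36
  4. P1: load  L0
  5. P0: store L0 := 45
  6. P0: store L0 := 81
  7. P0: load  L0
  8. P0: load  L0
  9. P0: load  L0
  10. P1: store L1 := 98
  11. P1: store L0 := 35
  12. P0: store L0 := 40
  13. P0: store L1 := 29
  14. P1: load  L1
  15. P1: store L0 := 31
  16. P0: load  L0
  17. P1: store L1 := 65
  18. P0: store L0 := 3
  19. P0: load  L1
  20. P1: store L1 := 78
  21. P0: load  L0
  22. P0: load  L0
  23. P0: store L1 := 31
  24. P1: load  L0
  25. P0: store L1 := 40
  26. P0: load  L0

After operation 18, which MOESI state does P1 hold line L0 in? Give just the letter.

state = I

  op1 P1: load  L0 → I/E on L0; bus BusRd; mem=20
  op2 P1: store L0 := 25 → I/M on L0; bus (none); mem=20
  op3 P0: store L1 := 36 → M/I on L1; bus BusRdX; mem=0
  op4 P1: load  L0 → I/M on L0; bus (none); mem=20
  op5 P0: store L0 := 45 → M/I on L0; bus BusRdX Flush; mem=25
  op6 P0: store L0 := 81 → M/I on L0; bus (none); mem=25
  op7 P0: load  L0 → M/I on L0; bus (none); mem=25
  op8 P0: load  L0 → M/I on L0; bus (none); mem=25
  op9 P0: load  L0 → M/I on L0; bus (none); mem=25
  op10 P1: store L1 := 98 → I/M on L1; bus BusRdX Flush; mem=36
  op11 P1: store L0 := 35 → I/M on L0; bus BusRdX Flush; mem=81
  op12 P0: store L0 := 40 → M/I on L0; bus BusRdX Flush; mem=35
  op13 P0: store L1 := 29 → M/I on L1; bus BusRdX Flush; mem=98
  op14 P1: load  L1 → O/S on L1; bus BusRd; mem=98
  op15 P1: store L0 := 31 → I/M on L0; bus BusRdX Flush; mem=40
  op16 P0: load  L0 → S/O on L0; bus BusRd; mem=40
  op17 P1: store L1 := 65 → I/M on L1; bus BusUpgr Flush; mem=29
  op18 P0: store L0 := 3 → M/I on L0; bus BusUpgr Flush; mem=31
  op19 P0: load  L1 → S/O on L1; bus BusRd; mem=29
  op20 P1: store L1 := 78 → I/M on L1; bus BusUpgr; mem=29
  op21 P0: load  L0 → M/I on L0; bus (none); mem=31
  op22 P0: load  L0 → M/I on L0; bus (none); mem=31
  op23 P0: store L1 := 31 → M/I on L1; bus BusRdX Flush; mem=78
  op24 P1: load  L0 → O/S on L0; bus BusRd; mem=31
  op25 P0: store L1 := 40 → M/I on L1; bus (none); mem=78
  op26 P0: load  L0 → O/S on L0; bus (none); mem=31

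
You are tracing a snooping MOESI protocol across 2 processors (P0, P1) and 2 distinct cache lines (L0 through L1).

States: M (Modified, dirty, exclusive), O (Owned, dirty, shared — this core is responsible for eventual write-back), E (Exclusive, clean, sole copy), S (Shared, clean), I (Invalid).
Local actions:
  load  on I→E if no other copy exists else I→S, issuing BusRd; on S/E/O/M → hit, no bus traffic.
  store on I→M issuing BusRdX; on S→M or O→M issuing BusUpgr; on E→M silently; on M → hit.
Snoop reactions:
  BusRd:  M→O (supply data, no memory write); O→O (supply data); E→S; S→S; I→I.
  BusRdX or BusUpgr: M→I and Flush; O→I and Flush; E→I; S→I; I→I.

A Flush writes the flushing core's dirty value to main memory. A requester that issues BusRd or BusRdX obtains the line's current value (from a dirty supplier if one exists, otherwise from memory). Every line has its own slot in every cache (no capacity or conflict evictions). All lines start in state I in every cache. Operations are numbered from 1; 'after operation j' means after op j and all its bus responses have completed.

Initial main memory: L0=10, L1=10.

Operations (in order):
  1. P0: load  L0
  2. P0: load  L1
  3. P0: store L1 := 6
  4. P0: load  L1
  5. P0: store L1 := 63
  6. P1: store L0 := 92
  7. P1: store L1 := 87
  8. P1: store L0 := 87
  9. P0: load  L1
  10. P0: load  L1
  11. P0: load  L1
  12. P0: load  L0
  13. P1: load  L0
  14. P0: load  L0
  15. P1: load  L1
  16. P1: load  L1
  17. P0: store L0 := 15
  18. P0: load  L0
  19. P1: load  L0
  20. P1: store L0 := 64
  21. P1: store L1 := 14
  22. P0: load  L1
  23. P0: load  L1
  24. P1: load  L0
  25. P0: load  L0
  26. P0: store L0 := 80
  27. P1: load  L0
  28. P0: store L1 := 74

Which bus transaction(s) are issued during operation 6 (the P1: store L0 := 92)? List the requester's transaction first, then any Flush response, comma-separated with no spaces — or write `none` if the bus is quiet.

[1] P0: load  L0 | P0:E(10), P1:I | bus: BusRd
[2] P0: load  L1 | P0:E(10), P1:I | bus: BusRd
[3] P0: store L1 := 6 | P0:M(6), P1:I | bus: none
[4] P0: load  L1 | P0:M(6), P1:I | bus: none
[5] P0: store L1 := 63 | P0:M(63), P1:I | bus: none
[6] P1: store L0 := 92 | P0:I, P1:M(92) | bus: BusRdX
[7] P1: store L1 := 87 | P0:I, P1:M(87) | bus: BusRdX,Flush
[8] P1: store L0 := 87 | P0:I, P1:M(87) | bus: none
[9] P0: load  L1 | P0:S(87), P1:O(87) | bus: BusRd
[10] P0: load  L1 | P0:S(87), P1:O(87) | bus: none
[11] P0: load  L1 | P0:S(87), P1:O(87) | bus: none
[12] P0: load  L0 | P0:S(87), P1:O(87) | bus: BusRd
[13] P1: load  L0 | P0:S(87), P1:O(87) | bus: none
[14] P0: load  L0 | P0:S(87), P1:O(87) | bus: none
[15] P1: load  L1 | P0:S(87), P1:O(87) | bus: none
[16] P1: load  L1 | P0:S(87), P1:O(87) | bus: none
[17] P0: store L0 := 15 | P0:M(15), P1:I | bus: BusUpgr,Flush
[18] P0: load  L0 | P0:M(15), P1:I | bus: none
[19] P1: load  L0 | P0:O(15), P1:S(15) | bus: BusRd
[20] P1: store L0 := 64 | P0:I, P1:M(64) | bus: BusUpgr,Flush
[21] P1: store L1 := 14 | P0:I, P1:M(14) | bus: BusUpgr
[22] P0: load  L1 | P0:S(14), P1:O(14) | bus: BusRd
[23] P0: load  L1 | P0:S(14), P1:O(14) | bus: none
[24] P1: load  L0 | P0:I, P1:M(64) | bus: none
[25] P0: load  L0 | P0:S(64), P1:O(64) | bus: BusRd
[26] P0: store L0 := 80 | P0:M(80), P1:I | bus: BusUpgr,Flush
[27] P1: load  L0 | P0:O(80), P1:S(80) | bus: BusRd
[28] P0: store L1 := 74 | P0:M(74), P1:I | bus: BusUpgr,Flush

bus = BusRdX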